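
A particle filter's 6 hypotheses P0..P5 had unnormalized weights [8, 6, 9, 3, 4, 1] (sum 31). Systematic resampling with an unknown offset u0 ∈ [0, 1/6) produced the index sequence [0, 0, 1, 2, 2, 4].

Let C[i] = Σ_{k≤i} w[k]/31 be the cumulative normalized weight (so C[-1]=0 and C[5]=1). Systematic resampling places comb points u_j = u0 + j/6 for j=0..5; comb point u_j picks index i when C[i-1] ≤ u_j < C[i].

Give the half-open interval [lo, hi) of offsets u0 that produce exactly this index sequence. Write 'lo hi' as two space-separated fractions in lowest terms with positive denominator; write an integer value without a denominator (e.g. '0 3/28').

1/186 7/93

C = [8/31, 14/31, 23/31, 26/31, 30/31, 1]
j=0 picked index 0: u0 ∈ [0, 8/31)
j=1 picked index 0: u0 ∈ [-1/6, 17/186)
j=2 picked index 1: u0 ∈ [-7/93, 11/93)
j=3 picked index 2: u0 ∈ [-3/62, 15/62)
j=4 picked index 2: u0 ∈ [-20/93, 7/93)
j=5 picked index 4: u0 ∈ [1/186, 25/186)
intersection: [1/186, 7/93)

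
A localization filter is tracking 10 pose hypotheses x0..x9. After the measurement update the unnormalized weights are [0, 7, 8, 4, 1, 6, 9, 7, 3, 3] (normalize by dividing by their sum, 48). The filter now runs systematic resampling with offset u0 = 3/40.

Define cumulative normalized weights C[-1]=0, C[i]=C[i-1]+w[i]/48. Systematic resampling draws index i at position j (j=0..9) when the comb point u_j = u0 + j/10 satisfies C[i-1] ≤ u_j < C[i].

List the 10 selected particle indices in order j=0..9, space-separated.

1 2 2 3 5 6 6 7 8 9

C = [0, 7/48, 5/16, 19/48, 5/12, 13/24, 35/48, 7/8, 15/16, 1]
j=0: u_0=3/40 ∈ [0, 7/48) → index 1
j=1: u_1=7/40 ∈ [7/48, 5/16) → index 2
j=2: u_2=11/40 ∈ [7/48, 5/16) → index 2
j=3: u_3=3/8 ∈ [5/16, 19/48) → index 3
j=4: u_4=19/40 ∈ [5/12, 13/24) → index 5
j=5: u_5=23/40 ∈ [13/24, 35/48) → index 6
j=6: u_6=27/40 ∈ [13/24, 35/48) → index 6
j=7: u_7=31/40 ∈ [35/48, 7/8) → index 7
j=8: u_8=7/8 ∈ [7/8, 15/16) → index 8
j=9: u_9=39/40 ∈ [15/16, 1) → index 9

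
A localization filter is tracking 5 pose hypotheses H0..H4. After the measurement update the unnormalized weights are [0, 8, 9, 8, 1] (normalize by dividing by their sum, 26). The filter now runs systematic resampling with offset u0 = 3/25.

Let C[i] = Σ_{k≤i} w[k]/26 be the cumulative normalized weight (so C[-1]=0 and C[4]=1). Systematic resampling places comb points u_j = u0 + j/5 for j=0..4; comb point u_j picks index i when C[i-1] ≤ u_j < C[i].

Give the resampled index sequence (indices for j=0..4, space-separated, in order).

C = [0, 4/13, 17/26, 25/26, 1]
j=0: u_0=3/25 ∈ [0, 4/13) → index 1
j=1: u_1=8/25 ∈ [4/13, 17/26) → index 2
j=2: u_2=13/25 ∈ [4/13, 17/26) → index 2
j=3: u_3=18/25 ∈ [17/26, 25/26) → index 3
j=4: u_4=23/25 ∈ [17/26, 25/26) → index 3

1 2 2 3 3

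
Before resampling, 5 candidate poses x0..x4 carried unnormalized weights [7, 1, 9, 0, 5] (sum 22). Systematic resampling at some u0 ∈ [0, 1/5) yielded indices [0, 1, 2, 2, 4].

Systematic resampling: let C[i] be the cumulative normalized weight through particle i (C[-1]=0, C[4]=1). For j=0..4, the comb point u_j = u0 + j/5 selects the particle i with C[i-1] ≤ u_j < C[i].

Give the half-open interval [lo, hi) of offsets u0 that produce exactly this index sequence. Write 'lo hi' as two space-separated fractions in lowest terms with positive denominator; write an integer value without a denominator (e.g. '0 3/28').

C = [7/22, 4/11, 17/22, 17/22, 1]
j=0 picked index 0: u0 ∈ [0, 7/22)
j=1 picked index 1: u0 ∈ [13/110, 9/55)
j=2 picked index 2: u0 ∈ [-2/55, 41/110)
j=3 picked index 2: u0 ∈ [-13/55, 19/110)
j=4 picked index 4: u0 ∈ [-3/110, 1/5)
intersection: [13/110, 9/55)

13/110 9/55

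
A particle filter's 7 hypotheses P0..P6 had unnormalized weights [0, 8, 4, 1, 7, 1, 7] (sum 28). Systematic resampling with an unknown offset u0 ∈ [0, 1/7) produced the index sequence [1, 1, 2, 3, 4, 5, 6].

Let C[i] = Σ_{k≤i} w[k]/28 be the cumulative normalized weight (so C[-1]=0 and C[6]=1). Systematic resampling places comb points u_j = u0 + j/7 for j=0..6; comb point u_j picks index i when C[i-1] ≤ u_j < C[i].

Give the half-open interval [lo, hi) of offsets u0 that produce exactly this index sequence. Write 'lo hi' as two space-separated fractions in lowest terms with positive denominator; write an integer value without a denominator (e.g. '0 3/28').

0 1/28

C = [0, 2/7, 3/7, 13/28, 5/7, 3/4, 1]
j=0 picked index 1: u0 ∈ [0, 2/7)
j=1 picked index 1: u0 ∈ [-1/7, 1/7)
j=2 picked index 2: u0 ∈ [0, 1/7)
j=3 picked index 3: u0 ∈ [0, 1/28)
j=4 picked index 4: u0 ∈ [-3/28, 1/7)
j=5 picked index 5: u0 ∈ [0, 1/28)
j=6 picked index 6: u0 ∈ [-3/28, 1/7)
intersection: [0, 1/28)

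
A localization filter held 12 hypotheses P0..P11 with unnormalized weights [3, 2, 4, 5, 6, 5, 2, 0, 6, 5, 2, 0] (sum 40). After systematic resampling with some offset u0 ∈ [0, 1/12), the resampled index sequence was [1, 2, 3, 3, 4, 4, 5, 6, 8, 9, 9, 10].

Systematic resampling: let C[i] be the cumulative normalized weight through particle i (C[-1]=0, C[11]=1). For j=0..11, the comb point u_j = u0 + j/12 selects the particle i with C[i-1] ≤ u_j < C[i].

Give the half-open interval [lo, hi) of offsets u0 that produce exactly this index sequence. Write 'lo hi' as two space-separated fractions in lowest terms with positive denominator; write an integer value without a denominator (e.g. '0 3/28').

3/40 1/12

C = [3/40, 1/8, 9/40, 7/20, 1/2, 5/8, 27/40, 27/40, 33/40, 19/20, 1, 1]
j=0 picked index 1: u0 ∈ [3/40, 1/8)
j=1 picked index 2: u0 ∈ [1/24, 17/120)
j=2 picked index 3: u0 ∈ [7/120, 11/60)
j=3 picked index 3: u0 ∈ [-1/40, 1/10)
j=4 picked index 4: u0 ∈ [1/60, 1/6)
j=5 picked index 4: u0 ∈ [-1/15, 1/12)
j=6 picked index 5: u0 ∈ [0, 1/8)
j=7 picked index 6: u0 ∈ [1/24, 11/120)
j=8 picked index 8: u0 ∈ [1/120, 19/120)
j=9 picked index 9: u0 ∈ [3/40, 1/5)
j=10 picked index 9: u0 ∈ [-1/120, 7/60)
j=11 picked index 10: u0 ∈ [1/30, 1/12)
intersection: [3/40, 1/12)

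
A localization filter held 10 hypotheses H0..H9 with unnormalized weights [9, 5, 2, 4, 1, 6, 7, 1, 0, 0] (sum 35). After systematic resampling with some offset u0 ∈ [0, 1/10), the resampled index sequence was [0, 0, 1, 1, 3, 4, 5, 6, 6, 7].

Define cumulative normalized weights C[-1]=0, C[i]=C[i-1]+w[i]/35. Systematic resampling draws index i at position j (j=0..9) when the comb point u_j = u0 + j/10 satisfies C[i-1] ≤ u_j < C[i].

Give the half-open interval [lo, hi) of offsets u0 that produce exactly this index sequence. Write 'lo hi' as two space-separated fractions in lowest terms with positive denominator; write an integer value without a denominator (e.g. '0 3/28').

1/14 1/10

C = [9/35, 2/5, 16/35, 4/7, 3/5, 27/35, 34/35, 1, 1, 1]
j=0 picked index 0: u0 ∈ [0, 9/35)
j=1 picked index 0: u0 ∈ [-1/10, 11/70)
j=2 picked index 1: u0 ∈ [2/35, 1/5)
j=3 picked index 1: u0 ∈ [-3/70, 1/10)
j=4 picked index 3: u0 ∈ [2/35, 6/35)
j=5 picked index 4: u0 ∈ [1/14, 1/10)
j=6 picked index 5: u0 ∈ [0, 6/35)
j=7 picked index 6: u0 ∈ [1/14, 19/70)
j=8 picked index 6: u0 ∈ [-1/35, 6/35)
j=9 picked index 7: u0 ∈ [1/14, 1/10)
intersection: [1/14, 1/10)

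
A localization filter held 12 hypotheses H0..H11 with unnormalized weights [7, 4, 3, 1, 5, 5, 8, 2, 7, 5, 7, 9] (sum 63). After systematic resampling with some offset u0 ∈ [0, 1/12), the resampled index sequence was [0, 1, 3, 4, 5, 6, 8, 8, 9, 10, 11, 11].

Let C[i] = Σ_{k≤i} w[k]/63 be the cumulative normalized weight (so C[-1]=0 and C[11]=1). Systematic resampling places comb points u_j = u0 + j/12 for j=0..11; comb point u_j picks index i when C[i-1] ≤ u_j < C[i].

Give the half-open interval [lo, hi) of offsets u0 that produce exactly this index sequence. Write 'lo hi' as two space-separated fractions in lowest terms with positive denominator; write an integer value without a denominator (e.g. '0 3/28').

C = [1/9, 11/63, 2/9, 5/21, 20/63, 25/63, 11/21, 5/9, 2/3, 47/63, 6/7, 1]
j=0 picked index 0: u0 ∈ [0, 1/9)
j=1 picked index 1: u0 ∈ [1/36, 23/252)
j=2 picked index 3: u0 ∈ [1/18, 1/14)
j=3 picked index 4: u0 ∈ [-1/84, 17/252)
j=4 picked index 5: u0 ∈ [-1/63, 4/63)
j=5 picked index 6: u0 ∈ [-5/252, 3/28)
j=6 picked index 8: u0 ∈ [1/18, 1/6)
j=7 picked index 8: u0 ∈ [-1/36, 1/12)
j=8 picked index 9: u0 ∈ [0, 5/63)
j=9 picked index 10: u0 ∈ [-1/252, 3/28)
j=10 picked index 11: u0 ∈ [1/42, 1/6)
j=11 picked index 11: u0 ∈ [-5/84, 1/12)
intersection: [1/18, 4/63)

1/18 4/63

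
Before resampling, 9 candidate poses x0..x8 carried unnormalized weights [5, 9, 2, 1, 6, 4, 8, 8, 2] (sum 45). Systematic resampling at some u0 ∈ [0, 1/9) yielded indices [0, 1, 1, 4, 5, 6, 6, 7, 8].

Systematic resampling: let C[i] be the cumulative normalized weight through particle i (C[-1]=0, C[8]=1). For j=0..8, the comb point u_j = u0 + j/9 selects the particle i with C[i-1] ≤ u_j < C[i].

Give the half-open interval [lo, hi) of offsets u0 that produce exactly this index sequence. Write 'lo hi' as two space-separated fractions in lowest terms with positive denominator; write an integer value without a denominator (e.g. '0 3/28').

C = [1/9, 14/45, 16/45, 17/45, 23/45, 3/5, 7/9, 43/45, 1]
j=0 picked index 0: u0 ∈ [0, 1/9)
j=1 picked index 1: u0 ∈ [0, 1/5)
j=2 picked index 1: u0 ∈ [-1/9, 4/45)
j=3 picked index 4: u0 ∈ [2/45, 8/45)
j=4 picked index 5: u0 ∈ [1/15, 7/45)
j=5 picked index 6: u0 ∈ [2/45, 2/9)
j=6 picked index 6: u0 ∈ [-1/15, 1/9)
j=7 picked index 7: u0 ∈ [0, 8/45)
j=8 picked index 8: u0 ∈ [1/15, 1/9)
intersection: [1/15, 4/45)

1/15 4/45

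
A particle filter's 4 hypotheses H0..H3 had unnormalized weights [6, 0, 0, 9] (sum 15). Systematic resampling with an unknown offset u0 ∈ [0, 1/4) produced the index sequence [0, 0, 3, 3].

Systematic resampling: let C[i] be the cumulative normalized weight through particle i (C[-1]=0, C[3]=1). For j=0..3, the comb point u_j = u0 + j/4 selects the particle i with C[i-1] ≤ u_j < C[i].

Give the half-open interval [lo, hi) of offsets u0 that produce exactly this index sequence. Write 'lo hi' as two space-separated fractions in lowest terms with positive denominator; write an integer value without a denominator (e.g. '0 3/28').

C = [2/5, 2/5, 2/5, 1]
j=0 picked index 0: u0 ∈ [0, 2/5)
j=1 picked index 0: u0 ∈ [-1/4, 3/20)
j=2 picked index 3: u0 ∈ [-1/10, 1/2)
j=3 picked index 3: u0 ∈ [-7/20, 1/4)
intersection: [0, 3/20)

0 3/20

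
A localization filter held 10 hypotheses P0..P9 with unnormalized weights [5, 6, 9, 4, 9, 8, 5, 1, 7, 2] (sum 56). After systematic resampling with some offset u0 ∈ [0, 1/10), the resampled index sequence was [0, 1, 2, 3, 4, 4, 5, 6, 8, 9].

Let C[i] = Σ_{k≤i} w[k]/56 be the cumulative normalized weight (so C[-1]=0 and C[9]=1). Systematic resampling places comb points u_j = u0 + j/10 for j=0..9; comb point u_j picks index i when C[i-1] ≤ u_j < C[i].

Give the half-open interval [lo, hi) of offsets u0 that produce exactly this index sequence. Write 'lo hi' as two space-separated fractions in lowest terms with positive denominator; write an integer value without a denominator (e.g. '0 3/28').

9/140 5/56

C = [5/56, 11/56, 5/14, 3/7, 33/56, 41/56, 23/28, 47/56, 27/28, 1]
j=0 picked index 0: u0 ∈ [0, 5/56)
j=1 picked index 1: u0 ∈ [-3/280, 27/280)
j=2 picked index 2: u0 ∈ [-1/280, 11/70)
j=3 picked index 3: u0 ∈ [2/35, 9/70)
j=4 picked index 4: u0 ∈ [1/35, 53/280)
j=5 picked index 4: u0 ∈ [-1/14, 5/56)
j=6 picked index 5: u0 ∈ [-3/280, 37/280)
j=7 picked index 6: u0 ∈ [9/280, 17/140)
j=8 picked index 8: u0 ∈ [11/280, 23/140)
j=9 picked index 9: u0 ∈ [9/140, 1/10)
intersection: [9/140, 5/56)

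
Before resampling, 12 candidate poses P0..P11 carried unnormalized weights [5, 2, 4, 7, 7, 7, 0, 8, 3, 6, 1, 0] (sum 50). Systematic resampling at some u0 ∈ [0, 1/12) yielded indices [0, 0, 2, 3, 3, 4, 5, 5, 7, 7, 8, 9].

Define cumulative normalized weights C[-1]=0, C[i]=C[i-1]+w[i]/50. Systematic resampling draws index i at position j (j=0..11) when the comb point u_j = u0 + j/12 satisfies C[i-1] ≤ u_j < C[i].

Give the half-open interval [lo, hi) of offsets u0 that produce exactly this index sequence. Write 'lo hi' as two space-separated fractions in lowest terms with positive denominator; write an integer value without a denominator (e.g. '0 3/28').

C = [1/10, 7/50, 11/50, 9/25, 1/2, 16/25, 16/25, 4/5, 43/50, 49/50, 1, 1]
j=0 picked index 0: u0 ∈ [0, 1/10)
j=1 picked index 0: u0 ∈ [-1/12, 1/60)
j=2 picked index 2: u0 ∈ [-2/75, 4/75)
j=3 picked index 3: u0 ∈ [-3/100, 11/100)
j=4 picked index 3: u0 ∈ [-17/150, 2/75)
j=5 picked index 4: u0 ∈ [-17/300, 1/12)
j=6 picked index 5: u0 ∈ [0, 7/50)
j=7 picked index 5: u0 ∈ [-1/12, 17/300)
j=8 picked index 7: u0 ∈ [-2/75, 2/15)
j=9 picked index 7: u0 ∈ [-11/100, 1/20)
j=10 picked index 8: u0 ∈ [-1/30, 2/75)
j=11 picked index 9: u0 ∈ [-17/300, 19/300)
intersection: [0, 1/60)

0 1/60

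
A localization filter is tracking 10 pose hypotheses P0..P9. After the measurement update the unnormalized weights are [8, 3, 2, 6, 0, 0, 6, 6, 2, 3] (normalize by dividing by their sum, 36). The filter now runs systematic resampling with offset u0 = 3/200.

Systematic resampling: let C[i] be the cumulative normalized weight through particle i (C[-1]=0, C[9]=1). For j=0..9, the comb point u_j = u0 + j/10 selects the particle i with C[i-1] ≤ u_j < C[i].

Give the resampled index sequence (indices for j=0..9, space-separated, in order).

0 0 0 2 3 3 6 7 7 8

C = [2/9, 11/36, 13/36, 19/36, 19/36, 19/36, 25/36, 31/36, 11/12, 1]
j=0: u_0=3/200 ∈ [0, 2/9) → index 0
j=1: u_1=23/200 ∈ [0, 2/9) → index 0
j=2: u_2=43/200 ∈ [0, 2/9) → index 0
j=3: u_3=63/200 ∈ [11/36, 13/36) → index 2
j=4: u_4=83/200 ∈ [13/36, 19/36) → index 3
j=5: u_5=103/200 ∈ [13/36, 19/36) → index 3
j=6: u_6=123/200 ∈ [19/36, 25/36) → index 6
j=7: u_7=143/200 ∈ [25/36, 31/36) → index 7
j=8: u_8=163/200 ∈ [25/36, 31/36) → index 7
j=9: u_9=183/200 ∈ [31/36, 11/12) → index 8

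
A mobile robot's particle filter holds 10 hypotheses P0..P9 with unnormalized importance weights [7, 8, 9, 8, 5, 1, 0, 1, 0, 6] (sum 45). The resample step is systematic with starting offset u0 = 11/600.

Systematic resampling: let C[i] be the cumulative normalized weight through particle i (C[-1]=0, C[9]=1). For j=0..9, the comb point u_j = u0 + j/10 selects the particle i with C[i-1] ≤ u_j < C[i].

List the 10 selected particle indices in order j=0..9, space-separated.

C = [7/45, 1/3, 8/15, 32/45, 37/45, 38/45, 38/45, 13/15, 13/15, 1]
j=0: u_0=11/600 ∈ [0, 7/45) → index 0
j=1: u_1=71/600 ∈ [0, 7/45) → index 0
j=2: u_2=131/600 ∈ [7/45, 1/3) → index 1
j=3: u_3=191/600 ∈ [7/45, 1/3) → index 1
j=4: u_4=251/600 ∈ [1/3, 8/15) → index 2
j=5: u_5=311/600 ∈ [1/3, 8/15) → index 2
j=6: u_6=371/600 ∈ [8/15, 32/45) → index 3
j=7: u_7=431/600 ∈ [32/45, 37/45) → index 4
j=8: u_8=491/600 ∈ [32/45, 37/45) → index 4
j=9: u_9=551/600 ∈ [13/15, 1) → index 9

0 0 1 1 2 2 3 4 4 9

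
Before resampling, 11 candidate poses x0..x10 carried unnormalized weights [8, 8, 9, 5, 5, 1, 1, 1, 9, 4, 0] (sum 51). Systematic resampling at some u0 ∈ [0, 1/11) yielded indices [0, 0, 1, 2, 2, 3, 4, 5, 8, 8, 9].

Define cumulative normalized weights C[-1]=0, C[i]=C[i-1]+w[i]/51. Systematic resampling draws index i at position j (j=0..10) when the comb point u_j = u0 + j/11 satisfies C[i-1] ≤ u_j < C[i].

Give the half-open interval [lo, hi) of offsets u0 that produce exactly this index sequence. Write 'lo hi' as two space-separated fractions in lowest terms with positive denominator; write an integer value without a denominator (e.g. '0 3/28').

C = [8/51, 16/51, 25/51, 10/17, 35/51, 12/17, 37/51, 38/51, 47/51, 1, 1]
j=0 picked index 0: u0 ∈ [0, 8/51)
j=1 picked index 0: u0 ∈ [-1/11, 37/561)
j=2 picked index 1: u0 ∈ [-14/561, 74/561)
j=3 picked index 2: u0 ∈ [23/561, 122/561)
j=4 picked index 2: u0 ∈ [-28/561, 71/561)
j=5 picked index 3: u0 ∈ [20/561, 25/187)
j=6 picked index 4: u0 ∈ [8/187, 79/561)
j=7 picked index 5: u0 ∈ [28/561, 13/187)
j=8 picked index 8: u0 ∈ [10/561, 109/561)
j=9 picked index 8: u0 ∈ [-41/561, 58/561)
j=10 picked index 9: u0 ∈ [7/561, 1/11)
intersection: [28/561, 37/561)

28/561 37/561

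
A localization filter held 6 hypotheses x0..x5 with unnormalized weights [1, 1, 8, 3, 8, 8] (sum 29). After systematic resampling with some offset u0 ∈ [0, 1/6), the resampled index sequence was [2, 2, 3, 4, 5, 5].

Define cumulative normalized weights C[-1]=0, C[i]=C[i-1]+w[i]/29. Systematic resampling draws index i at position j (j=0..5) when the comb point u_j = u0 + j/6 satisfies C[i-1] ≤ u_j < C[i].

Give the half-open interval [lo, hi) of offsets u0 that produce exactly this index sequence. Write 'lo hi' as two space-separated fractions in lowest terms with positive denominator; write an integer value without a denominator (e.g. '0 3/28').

2/29 10/87

C = [1/29, 2/29, 10/29, 13/29, 21/29, 1]
j=0 picked index 2: u0 ∈ [2/29, 10/29)
j=1 picked index 2: u0 ∈ [-17/174, 31/174)
j=2 picked index 3: u0 ∈ [1/87, 10/87)
j=3 picked index 4: u0 ∈ [-3/58, 13/58)
j=4 picked index 5: u0 ∈ [5/87, 1/3)
j=5 picked index 5: u0 ∈ [-19/174, 1/6)
intersection: [2/29, 10/87)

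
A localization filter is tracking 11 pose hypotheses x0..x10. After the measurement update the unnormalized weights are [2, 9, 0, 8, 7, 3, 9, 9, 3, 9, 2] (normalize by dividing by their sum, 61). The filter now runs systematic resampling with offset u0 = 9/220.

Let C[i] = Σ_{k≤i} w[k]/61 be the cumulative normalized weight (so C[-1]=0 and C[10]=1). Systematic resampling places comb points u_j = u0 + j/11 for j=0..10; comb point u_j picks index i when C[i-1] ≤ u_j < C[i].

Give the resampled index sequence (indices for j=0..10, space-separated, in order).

1 1 3 4 4 6 6 7 7 9 9

C = [2/61, 11/61, 11/61, 19/61, 26/61, 29/61, 38/61, 47/61, 50/61, 59/61, 1]
j=0: u_0=9/220 ∈ [2/61, 11/61) → index 1
j=1: u_1=29/220 ∈ [2/61, 11/61) → index 1
j=2: u_2=49/220 ∈ [11/61, 19/61) → index 3
j=3: u_3=69/220 ∈ [19/61, 26/61) → index 4
j=4: u_4=89/220 ∈ [19/61, 26/61) → index 4
j=5: u_5=109/220 ∈ [29/61, 38/61) → index 6
j=6: u_6=129/220 ∈ [29/61, 38/61) → index 6
j=7: u_7=149/220 ∈ [38/61, 47/61) → index 7
j=8: u_8=169/220 ∈ [38/61, 47/61) → index 7
j=9: u_9=189/220 ∈ [50/61, 59/61) → index 9
j=10: u_10=19/20 ∈ [50/61, 59/61) → index 9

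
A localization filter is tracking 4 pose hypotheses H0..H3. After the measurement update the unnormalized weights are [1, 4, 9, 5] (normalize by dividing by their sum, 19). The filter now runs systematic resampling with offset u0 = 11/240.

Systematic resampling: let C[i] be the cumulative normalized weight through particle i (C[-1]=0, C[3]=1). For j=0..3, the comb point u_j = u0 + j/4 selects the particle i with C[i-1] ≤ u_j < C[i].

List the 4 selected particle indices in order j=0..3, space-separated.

0 2 2 3

C = [1/19, 5/19, 14/19, 1]
j=0: u_0=11/240 ∈ [0, 1/19) → index 0
j=1: u_1=71/240 ∈ [5/19, 14/19) → index 2
j=2: u_2=131/240 ∈ [5/19, 14/19) → index 2
j=3: u_3=191/240 ∈ [14/19, 1) → index 3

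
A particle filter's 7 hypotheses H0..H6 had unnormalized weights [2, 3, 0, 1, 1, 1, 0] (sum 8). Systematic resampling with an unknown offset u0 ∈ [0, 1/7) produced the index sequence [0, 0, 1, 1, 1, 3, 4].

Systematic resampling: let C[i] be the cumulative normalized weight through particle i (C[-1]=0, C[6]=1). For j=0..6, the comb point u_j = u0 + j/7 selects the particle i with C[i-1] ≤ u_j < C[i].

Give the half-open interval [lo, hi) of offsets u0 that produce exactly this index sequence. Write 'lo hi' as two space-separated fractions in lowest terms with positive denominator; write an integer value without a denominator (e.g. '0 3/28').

C = [1/4, 5/8, 5/8, 3/4, 7/8, 1, 1]
j=0 picked index 0: u0 ∈ [0, 1/4)
j=1 picked index 0: u0 ∈ [-1/7, 3/28)
j=2 picked index 1: u0 ∈ [-1/28, 19/56)
j=3 picked index 1: u0 ∈ [-5/28, 11/56)
j=4 picked index 1: u0 ∈ [-9/28, 3/56)
j=5 picked index 3: u0 ∈ [-5/56, 1/28)
j=6 picked index 4: u0 ∈ [-3/28, 1/56)
intersection: [0, 1/56)

0 1/56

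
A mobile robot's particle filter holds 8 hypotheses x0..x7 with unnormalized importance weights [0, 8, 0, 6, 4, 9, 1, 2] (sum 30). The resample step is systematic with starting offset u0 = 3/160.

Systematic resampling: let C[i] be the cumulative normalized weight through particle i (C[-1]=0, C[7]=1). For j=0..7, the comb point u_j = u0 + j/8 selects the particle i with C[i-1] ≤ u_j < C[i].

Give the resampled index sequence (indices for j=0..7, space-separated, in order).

1 1 3 3 4 5 5 5

C = [0, 4/15, 4/15, 7/15, 3/5, 9/10, 14/15, 1]
j=0: u_0=3/160 ∈ [0, 4/15) → index 1
j=1: u_1=23/160 ∈ [0, 4/15) → index 1
j=2: u_2=43/160 ∈ [4/15, 7/15) → index 3
j=3: u_3=63/160 ∈ [4/15, 7/15) → index 3
j=4: u_4=83/160 ∈ [7/15, 3/5) → index 4
j=5: u_5=103/160 ∈ [3/5, 9/10) → index 5
j=6: u_6=123/160 ∈ [3/5, 9/10) → index 5
j=7: u_7=143/160 ∈ [3/5, 9/10) → index 5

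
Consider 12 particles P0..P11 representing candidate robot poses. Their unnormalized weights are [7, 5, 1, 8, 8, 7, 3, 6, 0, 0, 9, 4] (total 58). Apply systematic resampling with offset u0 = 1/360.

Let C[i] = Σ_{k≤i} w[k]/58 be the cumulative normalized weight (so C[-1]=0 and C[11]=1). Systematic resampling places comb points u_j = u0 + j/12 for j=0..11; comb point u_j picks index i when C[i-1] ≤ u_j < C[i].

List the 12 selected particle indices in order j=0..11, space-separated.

C = [7/58, 6/29, 13/58, 21/58, 1/2, 18/29, 39/58, 45/58, 45/58, 45/58, 27/29, 1]
j=0: u_0=1/360 ∈ [0, 7/58) → index 0
j=1: u_1=31/360 ∈ [0, 7/58) → index 0
j=2: u_2=61/360 ∈ [7/58, 6/29) → index 1
j=3: u_3=91/360 ∈ [13/58, 21/58) → index 3
j=4: u_4=121/360 ∈ [13/58, 21/58) → index 3
j=5: u_5=151/360 ∈ [21/58, 1/2) → index 4
j=6: u_6=181/360 ∈ [1/2, 18/29) → index 5
j=7: u_7=211/360 ∈ [1/2, 18/29) → index 5
j=8: u_8=241/360 ∈ [18/29, 39/58) → index 6
j=9: u_9=271/360 ∈ [39/58, 45/58) → index 7
j=10: u_10=301/360 ∈ [45/58, 27/29) → index 10
j=11: u_11=331/360 ∈ [45/58, 27/29) → index 10

0 0 1 3 3 4 5 5 6 7 10 10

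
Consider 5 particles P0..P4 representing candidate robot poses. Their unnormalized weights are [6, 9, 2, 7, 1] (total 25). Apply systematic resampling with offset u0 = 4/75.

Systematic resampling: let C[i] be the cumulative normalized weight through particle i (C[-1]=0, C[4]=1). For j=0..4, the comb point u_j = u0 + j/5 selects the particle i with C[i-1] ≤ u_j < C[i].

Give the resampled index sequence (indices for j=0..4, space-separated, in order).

C = [6/25, 3/5, 17/25, 24/25, 1]
j=0: u_0=4/75 ∈ [0, 6/25) → index 0
j=1: u_1=19/75 ∈ [6/25, 3/5) → index 1
j=2: u_2=34/75 ∈ [6/25, 3/5) → index 1
j=3: u_3=49/75 ∈ [3/5, 17/25) → index 2
j=4: u_4=64/75 ∈ [17/25, 24/25) → index 3

0 1 1 2 3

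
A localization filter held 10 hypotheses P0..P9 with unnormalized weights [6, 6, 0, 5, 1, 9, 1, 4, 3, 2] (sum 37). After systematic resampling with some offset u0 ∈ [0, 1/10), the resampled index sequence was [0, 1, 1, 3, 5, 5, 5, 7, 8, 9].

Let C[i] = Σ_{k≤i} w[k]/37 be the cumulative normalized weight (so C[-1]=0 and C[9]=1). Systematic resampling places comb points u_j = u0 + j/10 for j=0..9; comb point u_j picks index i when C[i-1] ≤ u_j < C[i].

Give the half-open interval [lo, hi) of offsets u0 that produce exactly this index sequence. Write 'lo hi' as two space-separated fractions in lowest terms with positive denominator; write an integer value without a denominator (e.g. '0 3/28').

C = [6/37, 12/37, 12/37, 17/37, 18/37, 27/37, 28/37, 32/37, 35/37, 1]
j=0 picked index 0: u0 ∈ [0, 6/37)
j=1 picked index 1: u0 ∈ [23/370, 83/370)
j=2 picked index 1: u0 ∈ [-7/185, 23/185)
j=3 picked index 3: u0 ∈ [9/370, 59/370)
j=4 picked index 5: u0 ∈ [16/185, 61/185)
j=5 picked index 5: u0 ∈ [-1/74, 17/74)
j=6 picked index 5: u0 ∈ [-21/185, 24/185)
j=7 picked index 7: u0 ∈ [21/370, 61/370)
j=8 picked index 8: u0 ∈ [12/185, 27/185)
j=9 picked index 9: u0 ∈ [17/370, 1/10)
intersection: [16/185, 1/10)

16/185 1/10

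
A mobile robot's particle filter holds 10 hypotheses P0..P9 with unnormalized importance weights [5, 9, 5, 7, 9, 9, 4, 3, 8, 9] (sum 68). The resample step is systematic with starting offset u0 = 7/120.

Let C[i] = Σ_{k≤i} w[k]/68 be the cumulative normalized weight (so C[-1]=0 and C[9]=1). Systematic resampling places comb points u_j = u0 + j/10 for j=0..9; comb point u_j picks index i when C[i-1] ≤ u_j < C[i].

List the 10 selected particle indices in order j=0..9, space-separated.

C = [5/68, 7/34, 19/68, 13/34, 35/68, 11/17, 12/17, 3/4, 59/68, 1]
j=0: u_0=7/120 ∈ [0, 5/68) → index 0
j=1: u_1=19/120 ∈ [5/68, 7/34) → index 1
j=2: u_2=31/120 ∈ [7/34, 19/68) → index 2
j=3: u_3=43/120 ∈ [19/68, 13/34) → index 3
j=4: u_4=11/24 ∈ [13/34, 35/68) → index 4
j=5: u_5=67/120 ∈ [35/68, 11/17) → index 5
j=6: u_6=79/120 ∈ [11/17, 12/17) → index 6
j=7: u_7=91/120 ∈ [3/4, 59/68) → index 8
j=8: u_8=103/120 ∈ [3/4, 59/68) → index 8
j=9: u_9=23/24 ∈ [59/68, 1) → index 9

0 1 2 3 4 5 6 8 8 9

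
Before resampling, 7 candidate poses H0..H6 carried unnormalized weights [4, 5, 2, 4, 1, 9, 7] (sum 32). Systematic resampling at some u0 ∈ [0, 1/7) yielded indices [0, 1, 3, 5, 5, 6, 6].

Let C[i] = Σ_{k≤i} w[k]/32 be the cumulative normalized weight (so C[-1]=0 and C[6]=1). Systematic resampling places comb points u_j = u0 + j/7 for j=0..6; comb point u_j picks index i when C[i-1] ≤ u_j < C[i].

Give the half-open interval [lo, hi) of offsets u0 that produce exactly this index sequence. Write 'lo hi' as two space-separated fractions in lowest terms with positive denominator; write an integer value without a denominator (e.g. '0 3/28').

1/14 1/8

C = [1/8, 9/32, 11/32, 15/32, 1/2, 25/32, 1]
j=0 picked index 0: u0 ∈ [0, 1/8)
j=1 picked index 1: u0 ∈ [-1/56, 31/224)
j=2 picked index 3: u0 ∈ [13/224, 41/224)
j=3 picked index 5: u0 ∈ [1/14, 79/224)
j=4 picked index 5: u0 ∈ [-1/14, 47/224)
j=5 picked index 6: u0 ∈ [15/224, 2/7)
j=6 picked index 6: u0 ∈ [-17/224, 1/7)
intersection: [1/14, 1/8)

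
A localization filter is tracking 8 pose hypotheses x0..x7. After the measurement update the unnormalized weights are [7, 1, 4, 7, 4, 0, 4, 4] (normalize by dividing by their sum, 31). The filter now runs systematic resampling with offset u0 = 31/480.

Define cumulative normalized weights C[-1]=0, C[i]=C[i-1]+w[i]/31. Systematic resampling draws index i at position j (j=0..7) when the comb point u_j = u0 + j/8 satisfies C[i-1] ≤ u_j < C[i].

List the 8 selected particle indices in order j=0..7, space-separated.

0 0 2 3 3 4 6 7

C = [7/31, 8/31, 12/31, 19/31, 23/31, 23/31, 27/31, 1]
j=0: u_0=31/480 ∈ [0, 7/31) → index 0
j=1: u_1=91/480 ∈ [0, 7/31) → index 0
j=2: u_2=151/480 ∈ [8/31, 12/31) → index 2
j=3: u_3=211/480 ∈ [12/31, 19/31) → index 3
j=4: u_4=271/480 ∈ [12/31, 19/31) → index 3
j=5: u_5=331/480 ∈ [19/31, 23/31) → index 4
j=6: u_6=391/480 ∈ [23/31, 27/31) → index 6
j=7: u_7=451/480 ∈ [27/31, 1) → index 7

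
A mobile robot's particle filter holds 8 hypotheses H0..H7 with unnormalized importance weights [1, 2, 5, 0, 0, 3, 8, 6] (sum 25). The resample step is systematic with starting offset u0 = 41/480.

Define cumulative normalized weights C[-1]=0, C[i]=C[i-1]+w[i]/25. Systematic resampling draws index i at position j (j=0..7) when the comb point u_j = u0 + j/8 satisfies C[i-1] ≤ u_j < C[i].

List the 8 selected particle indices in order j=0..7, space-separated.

1 2 5 6 6 6 7 7

C = [1/25, 3/25, 8/25, 8/25, 8/25, 11/25, 19/25, 1]
j=0: u_0=41/480 ∈ [1/25, 3/25) → index 1
j=1: u_1=101/480 ∈ [3/25, 8/25) → index 2
j=2: u_2=161/480 ∈ [8/25, 11/25) → index 5
j=3: u_3=221/480 ∈ [11/25, 19/25) → index 6
j=4: u_4=281/480 ∈ [11/25, 19/25) → index 6
j=5: u_5=341/480 ∈ [11/25, 19/25) → index 6
j=6: u_6=401/480 ∈ [19/25, 1) → index 7
j=7: u_7=461/480 ∈ [19/25, 1) → index 7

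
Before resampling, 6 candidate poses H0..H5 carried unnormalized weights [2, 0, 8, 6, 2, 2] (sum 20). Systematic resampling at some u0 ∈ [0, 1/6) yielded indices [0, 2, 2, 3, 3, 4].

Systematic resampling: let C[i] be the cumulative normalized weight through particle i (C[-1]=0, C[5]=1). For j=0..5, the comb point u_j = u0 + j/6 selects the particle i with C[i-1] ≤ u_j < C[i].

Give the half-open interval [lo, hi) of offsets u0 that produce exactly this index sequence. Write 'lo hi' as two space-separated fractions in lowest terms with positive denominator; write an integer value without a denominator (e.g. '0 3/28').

C = [1/10, 1/10, 1/2, 4/5, 9/10, 1]
j=0 picked index 0: u0 ∈ [0, 1/10)
j=1 picked index 2: u0 ∈ [-1/15, 1/3)
j=2 picked index 2: u0 ∈ [-7/30, 1/6)
j=3 picked index 3: u0 ∈ [0, 3/10)
j=4 picked index 3: u0 ∈ [-1/6, 2/15)
j=5 picked index 4: u0 ∈ [-1/30, 1/15)
intersection: [0, 1/15)

0 1/15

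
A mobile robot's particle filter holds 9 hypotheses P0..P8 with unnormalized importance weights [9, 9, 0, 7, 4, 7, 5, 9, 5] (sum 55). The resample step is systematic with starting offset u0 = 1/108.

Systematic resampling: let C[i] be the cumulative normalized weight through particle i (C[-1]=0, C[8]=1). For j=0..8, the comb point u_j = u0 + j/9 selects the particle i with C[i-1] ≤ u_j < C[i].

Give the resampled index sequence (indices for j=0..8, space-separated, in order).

0 0 1 3 3 5 6 7 7

C = [9/55, 18/55, 18/55, 5/11, 29/55, 36/55, 41/55, 10/11, 1]
j=0: u_0=1/108 ∈ [0, 9/55) → index 0
j=1: u_1=13/108 ∈ [0, 9/55) → index 0
j=2: u_2=25/108 ∈ [9/55, 18/55) → index 1
j=3: u_3=37/108 ∈ [18/55, 5/11) → index 3
j=4: u_4=49/108 ∈ [18/55, 5/11) → index 3
j=5: u_5=61/108 ∈ [29/55, 36/55) → index 5
j=6: u_6=73/108 ∈ [36/55, 41/55) → index 6
j=7: u_7=85/108 ∈ [41/55, 10/11) → index 7
j=8: u_8=97/108 ∈ [41/55, 10/11) → index 7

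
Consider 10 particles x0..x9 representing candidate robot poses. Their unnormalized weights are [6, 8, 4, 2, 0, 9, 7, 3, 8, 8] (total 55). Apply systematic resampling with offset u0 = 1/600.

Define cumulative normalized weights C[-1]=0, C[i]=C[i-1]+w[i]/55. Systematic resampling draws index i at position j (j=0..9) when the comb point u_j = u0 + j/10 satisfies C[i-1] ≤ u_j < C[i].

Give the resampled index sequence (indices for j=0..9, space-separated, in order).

0 0 1 2 5 5 6 7 8 9

C = [6/55, 14/55, 18/55, 4/11, 4/11, 29/55, 36/55, 39/55, 47/55, 1]
j=0: u_0=1/600 ∈ [0, 6/55) → index 0
j=1: u_1=61/600 ∈ [0, 6/55) → index 0
j=2: u_2=121/600 ∈ [6/55, 14/55) → index 1
j=3: u_3=181/600 ∈ [14/55, 18/55) → index 2
j=4: u_4=241/600 ∈ [4/11, 29/55) → index 5
j=5: u_5=301/600 ∈ [4/11, 29/55) → index 5
j=6: u_6=361/600 ∈ [29/55, 36/55) → index 6
j=7: u_7=421/600 ∈ [36/55, 39/55) → index 7
j=8: u_8=481/600 ∈ [39/55, 47/55) → index 8
j=9: u_9=541/600 ∈ [47/55, 1) → index 9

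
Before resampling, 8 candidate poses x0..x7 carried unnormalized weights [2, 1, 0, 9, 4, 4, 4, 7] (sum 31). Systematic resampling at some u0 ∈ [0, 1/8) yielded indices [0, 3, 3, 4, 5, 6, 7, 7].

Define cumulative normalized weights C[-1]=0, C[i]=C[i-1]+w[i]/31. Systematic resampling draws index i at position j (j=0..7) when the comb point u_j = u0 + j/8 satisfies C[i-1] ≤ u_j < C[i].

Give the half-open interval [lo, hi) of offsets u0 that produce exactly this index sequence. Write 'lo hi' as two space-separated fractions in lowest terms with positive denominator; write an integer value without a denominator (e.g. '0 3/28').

C = [2/31, 3/31, 3/31, 12/31, 16/31, 20/31, 24/31, 1]
j=0 picked index 0: u0 ∈ [0, 2/31)
j=1 picked index 3: u0 ∈ [-7/248, 65/248)
j=2 picked index 3: u0 ∈ [-19/124, 17/124)
j=3 picked index 4: u0 ∈ [3/248, 35/248)
j=4 picked index 5: u0 ∈ [1/62, 9/62)
j=5 picked index 6: u0 ∈ [5/248, 37/248)
j=6 picked index 7: u0 ∈ [3/124, 1/4)
j=7 picked index 7: u0 ∈ [-25/248, 1/8)
intersection: [3/124, 2/31)

3/124 2/31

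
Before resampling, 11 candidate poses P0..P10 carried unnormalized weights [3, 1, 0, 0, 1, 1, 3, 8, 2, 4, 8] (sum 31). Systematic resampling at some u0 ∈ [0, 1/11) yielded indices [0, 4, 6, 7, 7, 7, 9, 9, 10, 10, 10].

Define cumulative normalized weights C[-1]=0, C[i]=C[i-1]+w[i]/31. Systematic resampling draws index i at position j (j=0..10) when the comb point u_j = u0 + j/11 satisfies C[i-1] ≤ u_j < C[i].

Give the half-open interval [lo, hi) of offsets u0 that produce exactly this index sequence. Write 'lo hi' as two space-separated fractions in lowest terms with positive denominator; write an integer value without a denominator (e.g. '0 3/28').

C = [3/31, 4/31, 4/31, 4/31, 5/31, 6/31, 9/31, 17/31, 19/31, 23/31, 1]
j=0 picked index 0: u0 ∈ [0, 3/31)
j=1 picked index 4: u0 ∈ [13/341, 24/341)
j=2 picked index 6: u0 ∈ [4/341, 37/341)
j=3 picked index 7: u0 ∈ [6/341, 94/341)
j=4 picked index 7: u0 ∈ [-25/341, 63/341)
j=5 picked index 7: u0 ∈ [-56/341, 32/341)
j=6 picked index 9: u0 ∈ [23/341, 67/341)
j=7 picked index 9: u0 ∈ [-8/341, 36/341)
j=8 picked index 10: u0 ∈ [5/341, 3/11)
j=9 picked index 10: u0 ∈ [-26/341, 2/11)
j=10 picked index 10: u0 ∈ [-57/341, 1/11)
intersection: [23/341, 24/341)

23/341 24/341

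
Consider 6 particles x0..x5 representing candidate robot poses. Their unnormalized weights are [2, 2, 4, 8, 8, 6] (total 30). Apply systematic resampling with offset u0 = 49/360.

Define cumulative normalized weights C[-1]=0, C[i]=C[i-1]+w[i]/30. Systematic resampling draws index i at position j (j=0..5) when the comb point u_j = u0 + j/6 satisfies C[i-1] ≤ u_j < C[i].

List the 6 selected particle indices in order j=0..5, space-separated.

C = [1/15, 2/15, 4/15, 8/15, 4/5, 1]
j=0: u_0=49/360 ∈ [2/15, 4/15) → index 2
j=1: u_1=109/360 ∈ [4/15, 8/15) → index 3
j=2: u_2=169/360 ∈ [4/15, 8/15) → index 3
j=3: u_3=229/360 ∈ [8/15, 4/5) → index 4
j=4: u_4=289/360 ∈ [4/5, 1) → index 5
j=5: u_5=349/360 ∈ [4/5, 1) → index 5

2 3 3 4 5 5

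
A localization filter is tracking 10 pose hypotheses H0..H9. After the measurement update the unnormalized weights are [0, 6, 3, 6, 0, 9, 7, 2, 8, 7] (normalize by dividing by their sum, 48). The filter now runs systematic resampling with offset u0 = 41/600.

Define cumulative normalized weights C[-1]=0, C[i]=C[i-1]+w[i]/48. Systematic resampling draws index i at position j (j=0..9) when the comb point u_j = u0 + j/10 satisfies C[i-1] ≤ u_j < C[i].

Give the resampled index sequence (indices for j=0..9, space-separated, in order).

1 2 3 5 5 6 7 8 9 9

C = [0, 1/8, 3/16, 5/16, 5/16, 1/2, 31/48, 11/16, 41/48, 1]
j=0: u_0=41/600 ∈ [0, 1/8) → index 1
j=1: u_1=101/600 ∈ [1/8, 3/16) → index 2
j=2: u_2=161/600 ∈ [3/16, 5/16) → index 3
j=3: u_3=221/600 ∈ [5/16, 1/2) → index 5
j=4: u_4=281/600 ∈ [5/16, 1/2) → index 5
j=5: u_5=341/600 ∈ [1/2, 31/48) → index 6
j=6: u_6=401/600 ∈ [31/48, 11/16) → index 7
j=7: u_7=461/600 ∈ [11/16, 41/48) → index 8
j=8: u_8=521/600 ∈ [41/48, 1) → index 9
j=9: u_9=581/600 ∈ [41/48, 1) → index 9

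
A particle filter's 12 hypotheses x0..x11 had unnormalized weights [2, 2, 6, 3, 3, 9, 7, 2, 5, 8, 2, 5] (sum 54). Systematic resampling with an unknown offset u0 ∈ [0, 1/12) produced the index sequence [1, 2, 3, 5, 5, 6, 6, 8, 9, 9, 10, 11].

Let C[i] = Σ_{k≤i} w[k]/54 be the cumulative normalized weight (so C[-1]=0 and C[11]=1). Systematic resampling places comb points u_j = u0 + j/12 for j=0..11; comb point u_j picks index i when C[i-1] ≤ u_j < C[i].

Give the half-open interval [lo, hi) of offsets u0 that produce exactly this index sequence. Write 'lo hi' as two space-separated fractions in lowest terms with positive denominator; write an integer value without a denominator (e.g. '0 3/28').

1/18 2/27

C = [1/27, 2/27, 5/27, 13/54, 8/27, 25/54, 16/27, 17/27, 13/18, 47/54, 49/54, 1]
j=0 picked index 1: u0 ∈ [1/27, 2/27)
j=1 picked index 2: u0 ∈ [-1/108, 11/108)
j=2 picked index 3: u0 ∈ [1/54, 2/27)
j=3 picked index 5: u0 ∈ [5/108, 23/108)
j=4 picked index 5: u0 ∈ [-1/27, 7/54)
j=5 picked index 6: u0 ∈ [5/108, 19/108)
j=6 picked index 6: u0 ∈ [-1/27, 5/54)
j=7 picked index 8: u0 ∈ [5/108, 5/36)
j=8 picked index 9: u0 ∈ [1/18, 11/54)
j=9 picked index 9: u0 ∈ [-1/36, 13/108)
j=10 picked index 10: u0 ∈ [1/27, 2/27)
j=11 picked index 11: u0 ∈ [-1/108, 1/12)
intersection: [1/18, 2/27)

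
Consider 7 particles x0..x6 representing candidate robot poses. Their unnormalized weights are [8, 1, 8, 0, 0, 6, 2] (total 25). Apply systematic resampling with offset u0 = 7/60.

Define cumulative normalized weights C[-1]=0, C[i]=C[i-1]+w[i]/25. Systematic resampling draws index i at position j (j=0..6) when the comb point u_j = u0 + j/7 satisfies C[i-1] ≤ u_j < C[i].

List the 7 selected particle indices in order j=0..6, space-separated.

C = [8/25, 9/25, 17/25, 17/25, 17/25, 23/25, 1]
j=0: u_0=7/60 ∈ [0, 8/25) → index 0
j=1: u_1=109/420 ∈ [0, 8/25) → index 0
j=2: u_2=169/420 ∈ [9/25, 17/25) → index 2
j=3: u_3=229/420 ∈ [9/25, 17/25) → index 2
j=4: u_4=289/420 ∈ [17/25, 23/25) → index 5
j=5: u_5=349/420 ∈ [17/25, 23/25) → index 5
j=6: u_6=409/420 ∈ [23/25, 1) → index 6

0 0 2 2 5 5 6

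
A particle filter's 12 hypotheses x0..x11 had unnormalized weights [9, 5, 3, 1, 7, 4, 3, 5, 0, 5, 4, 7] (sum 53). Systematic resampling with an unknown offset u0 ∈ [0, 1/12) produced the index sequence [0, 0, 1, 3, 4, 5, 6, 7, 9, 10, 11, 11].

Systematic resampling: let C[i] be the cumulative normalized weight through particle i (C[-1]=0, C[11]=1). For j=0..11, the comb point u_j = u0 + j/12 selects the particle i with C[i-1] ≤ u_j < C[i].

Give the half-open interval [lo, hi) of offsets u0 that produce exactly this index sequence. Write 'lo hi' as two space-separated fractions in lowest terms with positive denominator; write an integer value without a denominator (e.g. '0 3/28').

15/212 1/12

C = [9/53, 14/53, 17/53, 18/53, 25/53, 29/53, 32/53, 37/53, 37/53, 42/53, 46/53, 1]
j=0 picked index 0: u0 ∈ [0, 9/53)
j=1 picked index 0: u0 ∈ [-1/12, 55/636)
j=2 picked index 1: u0 ∈ [1/318, 31/318)
j=3 picked index 3: u0 ∈ [15/212, 19/212)
j=4 picked index 4: u0 ∈ [1/159, 22/159)
j=5 picked index 5: u0 ∈ [35/636, 83/636)
j=6 picked index 6: u0 ∈ [5/106, 11/106)
j=7 picked index 7: u0 ∈ [13/636, 73/636)
j=8 picked index 9: u0 ∈ [5/159, 20/159)
j=9 picked index 10: u0 ∈ [9/212, 25/212)
j=10 picked index 11: u0 ∈ [11/318, 1/6)
j=11 picked index 11: u0 ∈ [-31/636, 1/12)
intersection: [15/212, 1/12)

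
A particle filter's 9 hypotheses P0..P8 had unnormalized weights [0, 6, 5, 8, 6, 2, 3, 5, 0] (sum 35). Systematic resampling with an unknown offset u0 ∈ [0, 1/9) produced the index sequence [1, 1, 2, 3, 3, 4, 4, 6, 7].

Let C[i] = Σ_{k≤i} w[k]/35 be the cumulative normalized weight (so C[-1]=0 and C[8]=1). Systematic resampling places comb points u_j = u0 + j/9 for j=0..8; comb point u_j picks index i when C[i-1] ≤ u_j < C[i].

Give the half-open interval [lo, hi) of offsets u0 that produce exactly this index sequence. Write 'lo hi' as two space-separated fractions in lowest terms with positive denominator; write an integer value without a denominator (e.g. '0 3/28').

0 1/21

C = [0, 6/35, 11/35, 19/35, 5/7, 27/35, 6/7, 1, 1]
j=0 picked index 1: u0 ∈ [0, 6/35)
j=1 picked index 1: u0 ∈ [-1/9, 19/315)
j=2 picked index 2: u0 ∈ [-16/315, 29/315)
j=3 picked index 3: u0 ∈ [-2/105, 22/105)
j=4 picked index 3: u0 ∈ [-41/315, 31/315)
j=5 picked index 4: u0 ∈ [-4/315, 10/63)
j=6 picked index 4: u0 ∈ [-13/105, 1/21)
j=7 picked index 6: u0 ∈ [-2/315, 5/63)
j=8 picked index 7: u0 ∈ [-2/63, 1/9)
intersection: [0, 1/21)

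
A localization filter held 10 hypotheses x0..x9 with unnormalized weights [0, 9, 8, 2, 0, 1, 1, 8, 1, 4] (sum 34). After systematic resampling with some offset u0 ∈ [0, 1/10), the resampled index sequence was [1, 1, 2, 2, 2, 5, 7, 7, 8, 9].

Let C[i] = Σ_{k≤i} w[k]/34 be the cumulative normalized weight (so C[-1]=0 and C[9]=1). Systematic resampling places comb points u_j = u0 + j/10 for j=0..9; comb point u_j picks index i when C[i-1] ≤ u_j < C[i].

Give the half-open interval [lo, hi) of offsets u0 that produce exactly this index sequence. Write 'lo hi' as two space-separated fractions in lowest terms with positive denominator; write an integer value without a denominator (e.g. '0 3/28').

11/170 7/85

C = [0, 9/34, 1/2, 19/34, 19/34, 10/17, 21/34, 29/34, 15/17, 1]
j=0 picked index 1: u0 ∈ [0, 9/34)
j=1 picked index 1: u0 ∈ [-1/10, 14/85)
j=2 picked index 2: u0 ∈ [11/170, 3/10)
j=3 picked index 2: u0 ∈ [-3/85, 1/5)
j=4 picked index 2: u0 ∈ [-23/170, 1/10)
j=5 picked index 5: u0 ∈ [1/17, 3/34)
j=6 picked index 7: u0 ∈ [3/170, 43/170)
j=7 picked index 7: u0 ∈ [-7/85, 13/85)
j=8 picked index 8: u0 ∈ [9/170, 7/85)
j=9 picked index 9: u0 ∈ [-3/170, 1/10)
intersection: [11/170, 7/85)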